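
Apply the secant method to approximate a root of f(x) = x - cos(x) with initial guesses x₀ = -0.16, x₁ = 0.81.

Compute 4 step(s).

f(x) = x - cos(x)
x₀ = -0.16, x₁ = 0.81

Secant formula: x_{n+1} = x_n - f(x_n)(x_n - x_{n-1})/(f(x_n) - f(x_{n-1}))

Iteration 1:
  f(-0.160000) = -1.147227
  f(0.810000) = 0.120502
  x_2 = 0.810000 - 0.120502×(0.810000 - (-0.160000))/(0.120502 - (-1.147227))
       = 0.717798
Iteration 2:
  f(0.810000) = 0.120502
  f(0.717798) = -0.035457
  x_3 = 0.717798 - (-0.035457)×(0.717798 - 0.810000)/(-0.035457 - 0.120502)
       = 0.738760
Iteration 3:
  f(0.717798) = -0.035457
  f(0.738760) = -0.000543
  x_4 = 0.738760 - (-0.000543)×(0.738760 - 0.717798)/(-0.000543 - (-0.035457))
       = 0.739087
Iteration 4:
  f(0.738760) = -0.000543
  f(0.739087) = 0.000003
  x_5 = 0.739087 - 0.000003×(0.739087 - 0.738760)/(0.000003 - (-0.000543))
       = 0.739085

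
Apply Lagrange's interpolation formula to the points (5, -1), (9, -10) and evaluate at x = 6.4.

Lagrange interpolation formula:
P(x) = Σ yᵢ × Lᵢ(x)
where Lᵢ(x) = Π_{j≠i} (x - xⱼ)/(xᵢ - xⱼ)

L_0(6.4) = (6.4 - 9)/(5 - 9) = 0.650000
L_1(6.4) = (6.4 - 5)/(9 - 5) = 0.350000

P(6.4) = (-1)×L_0(6.4) + (-10)×L_1(6.4)
P(6.4) = -4.150000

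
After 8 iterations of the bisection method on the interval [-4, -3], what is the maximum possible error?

Bisection error bound: |error| ≤ (b-a)/2^n
|error| ≤ (-3 - (-4))/2^8 = 1/2^8
|error| ≤ 0.0039062500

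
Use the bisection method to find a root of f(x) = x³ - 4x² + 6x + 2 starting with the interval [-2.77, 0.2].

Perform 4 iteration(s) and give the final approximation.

f(x) = x³ - 4x² + 6x + 2
Initial interval: [-2.77, 0.2]

Iteration 1:
  c_1 = (-2.770000 + 0.200000)/2 = -1.285000
  f(c_1) = f(-1.285000) = -14.436724
  f(a) × f(c) ≥ 0, new interval: [-1.285000, 0.200000]
Iteration 2:
  c_2 = (-1.285000 + 0.200000)/2 = -0.542500
  f(c_2) = f(-0.542500) = -2.591886
  f(a) × f(c) ≥ 0, new interval: [-0.542500, 0.200000]
Iteration 3:
  c_3 = (-0.542500 + 0.200000)/2 = -0.171250
  f(c_3) = f(-0.171250) = 0.850172
  f(a) × f(c) < 0, new interval: [-0.542500, -0.171250]
Iteration 4:
  c_4 = (-0.542500 + (-0.171250))/2 = -0.356875
  f(c_4) = f(-0.356875) = -0.696141
  f(a) × f(c) ≥ 0, new interval: [-0.356875, -0.171250]

After 4 iteration(s), the approximation is c_4 = -0.356875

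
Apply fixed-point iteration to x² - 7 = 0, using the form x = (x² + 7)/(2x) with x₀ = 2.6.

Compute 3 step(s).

Equation: x² - 7 = 0
Fixed-point form: x = (x² + 7)/(2x)
x₀ = 2.6

x_1 = g(2.600000) = 2.646154
x_2 = g(2.646154) = 2.645751
x_3 = g(2.645751) = 2.645751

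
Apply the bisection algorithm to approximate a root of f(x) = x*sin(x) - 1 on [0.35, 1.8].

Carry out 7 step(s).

f(x) = x*sin(x) - 1
Initial interval: [0.35, 1.8]

Iteration 1:
  c_1 = (0.350000 + 1.800000)/2 = 1.075000
  f(c_1) = f(1.075000) = -0.054441
  f(a) × f(c) ≥ 0, new interval: [1.075000, 1.800000]
Iteration 2:
  c_2 = (1.075000 + 1.800000)/2 = 1.437500
  f(c_2) = f(1.437500) = 0.424748
  f(a) × f(c) < 0, new interval: [1.075000, 1.437500]
Iteration 3:
  c_3 = (1.075000 + 1.437500)/2 = 1.256250
  f(c_3) = f(1.256250) = 0.194614
  f(a) × f(c) < 0, new interval: [1.075000, 1.256250]
Iteration 4:
  c_4 = (1.075000 + 1.256250)/2 = 1.165625
  f(c_4) = f(1.165625) = 0.071250
  f(a) × f(c) < 0, new interval: [1.075000, 1.165625]
Iteration 5:
  c_5 = (1.075000 + 1.165625)/2 = 1.120312
  f(c_5) = f(1.120312) = 0.008546
  f(a) × f(c) < 0, new interval: [1.075000, 1.120312]
Iteration 6:
  c_6 = (1.075000 + 1.120312)/2 = 1.097656
  f(c_6) = f(1.097656) = -0.022930
  f(a) × f(c) ≥ 0, new interval: [1.097656, 1.120312]
Iteration 7:
  c_7 = (1.097656 + 1.120312)/2 = 1.108984
  f(c_7) = f(1.108984) = -0.007185
  f(a) × f(c) ≥ 0, new interval: [1.108984, 1.120312]

After 7 iteration(s), the approximation is c_7 = 1.108984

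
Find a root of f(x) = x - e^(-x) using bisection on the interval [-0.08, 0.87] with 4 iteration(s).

f(x) = x - e^(-x)
Initial interval: [-0.08, 0.87]

Iteration 1:
  c_1 = (-0.080000 + 0.870000)/2 = 0.395000
  f(c_1) = f(0.395000) = -0.278680
  f(a) × f(c) ≥ 0, new interval: [0.395000, 0.870000]
Iteration 2:
  c_2 = (0.395000 + 0.870000)/2 = 0.632500
  f(c_2) = f(0.632500) = 0.101238
  f(a) × f(c) < 0, new interval: [0.395000, 0.632500]
Iteration 3:
  c_3 = (0.395000 + 0.632500)/2 = 0.513750
  f(c_3) = f(0.513750) = -0.084498
  f(a) × f(c) ≥ 0, new interval: [0.513750, 0.632500]
Iteration 4:
  c_4 = (0.513750 + 0.632500)/2 = 0.573125
  f(c_4) = f(0.573125) = 0.009364
  f(a) × f(c) < 0, new interval: [0.513750, 0.573125]

After 4 iteration(s), the approximation is c_4 = 0.573125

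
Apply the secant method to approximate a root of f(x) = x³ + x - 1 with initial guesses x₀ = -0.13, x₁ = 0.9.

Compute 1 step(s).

f(x) = x³ + x - 1
x₀ = -0.13, x₁ = 0.9

Secant formula: x_{n+1} = x_n - f(x_n)(x_n - x_{n-1})/(f(x_n) - f(x_{n-1}))

Iteration 1:
  f(-0.130000) = -1.132197
  f(0.900000) = 0.629000
  x_2 = 0.900000 - 0.629000×(0.900000 - (-0.130000))/(0.629000 - (-1.132197))
       = 0.532142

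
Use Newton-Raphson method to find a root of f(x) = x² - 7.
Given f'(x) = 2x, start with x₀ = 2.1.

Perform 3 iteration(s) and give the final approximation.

f(x) = x² - 7
f'(x) = 2x
x₀ = 2.1

Newton-Raphson formula: x_{n+1} = x_n - f(x_n)/f'(x_n)

Iteration 1:
  f(2.100000) = -2.590000
  f'(2.100000) = 4.200000
  x_1 = 2.100000 - (-2.590000)/4.200000 = 2.716667
Iteration 2:
  f(2.716667) = 0.380278
  f'(2.716667) = 5.433333
  x_2 = 2.716667 - 0.380278/5.433333 = 2.646677
Iteration 3:
  f(2.646677) = 0.004899
  f'(2.646677) = 5.293354
  x_3 = 2.646677 - 0.004899/5.293354 = 2.645751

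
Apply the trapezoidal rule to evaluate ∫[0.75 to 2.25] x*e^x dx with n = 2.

f(x) = x*e^x
a = 0.75, b = 2.25, n = 2
h = (b - a)/n = 0.750000

Trapezoidal rule: (h/2)[f(x₀) + 2f(x₁) + 2f(x₂) + ... + f(xₙ)]

x_0 = 0.7500, f(x_0) = 1.587750, coefficient = 1
x_1 = 1.5000, f(x_1) = 6.722534, coefficient = 2
x_2 = 2.2500, f(x_2) = 21.347406, coefficient = 1

I ≈ (0.750000/2) × 36.380223 = 13.642584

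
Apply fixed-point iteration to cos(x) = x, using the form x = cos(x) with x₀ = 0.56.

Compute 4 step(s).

Equation: cos(x) = x
Fixed-point form: x = cos(x)
x₀ = 0.56

x_1 = g(0.560000) = 0.847255
x_2 = g(0.847255) = 0.662043
x_3 = g(0.662043) = 0.788738
x_4 = g(0.788738) = 0.704741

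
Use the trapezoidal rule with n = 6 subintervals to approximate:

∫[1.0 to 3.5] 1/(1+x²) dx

f(x) = 1/(1+x²)
a = 1.0, b = 3.5, n = 6
h = (b - a)/n = 0.416667

Trapezoidal rule: (h/2)[f(x₀) + 2f(x₁) + 2f(x₂) + ... + f(xₙ)]

x_0 = 1.0000, f(x_0) = 0.500000, coefficient = 1
x_1 = 1.4167, f(x_1) = 0.332564, coefficient = 2
x_2 = 1.8333, f(x_2) = 0.229299, coefficient = 2
x_3 = 2.2500, f(x_3) = 0.164948, coefficient = 2
x_4 = 2.6667, f(x_4) = 0.123288, coefficient = 2
x_5 = 3.0833, f(x_5) = 0.095175, coefficient = 2
x_6 = 3.5000, f(x_6) = 0.075472, coefficient = 1

I ≈ (0.416667/2) × 2.466020 = 0.513754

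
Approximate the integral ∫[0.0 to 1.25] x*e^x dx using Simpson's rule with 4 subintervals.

f(x) = x*e^x
a = 0.0, b = 1.25, n = 4
h = (b - a)/n = 0.312500

Simpson's rule: (h/3)[f(x₀) + 4f(x₁) + 2f(x₂) + ... + f(xₙ)]

x_0 = 0.0000, f(x_0) = 0.000000, coefficient = 1
x_1 = 0.3125, f(x_1) = 0.427137, coefficient = 4
x_2 = 0.6250, f(x_2) = 1.167654, coefficient = 2
x_3 = 0.9375, f(x_3) = 2.393990, coefficient = 4
x_4 = 1.2500, f(x_4) = 4.362929, coefficient = 1

I ≈ (0.312500/3) × 17.982744 = 1.873203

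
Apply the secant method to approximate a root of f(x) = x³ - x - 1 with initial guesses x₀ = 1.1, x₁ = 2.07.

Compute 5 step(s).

f(x) = x³ - x - 1
x₀ = 1.1, x₁ = 2.07

Secant formula: x_{n+1} = x_n - f(x_n)(x_n - x_{n-1})/(f(x_n) - f(x_{n-1}))

Iteration 1:
  f(1.100000) = -0.769000
  f(2.070000) = 5.799743
  x_2 = 2.070000 - 5.799743×(2.070000 - 1.100000)/(5.799743 - (-0.769000))
       = 1.213557
Iteration 2:
  f(2.070000) = 5.799743
  f(1.213557) = -0.426325
  x_3 = 1.213557 - (-0.426325)×(1.213557 - 2.070000)/(-0.426325 - 5.799743)
       = 1.272202
Iteration 3:
  f(1.213557) = -0.426325
  f(1.272202) = -0.213147
  x_4 = 1.272202 - (-0.213147)×(1.272202 - 1.213557)/(-0.213147 - (-0.426325))
       = 1.330837
Iteration 4:
  f(1.272202) = -0.213147
  f(1.330837) = 0.026246
  x_5 = 1.330837 - 0.026246×(1.330837 - 1.272202)/(0.026246 - (-0.213147))
       = 1.324409
Iteration 5:
  f(1.330837) = 0.026246
  f(1.324409) = -0.001318
  x_6 = 1.324409 - (-0.001318)×(1.324409 - 1.330837)/(-0.001318 - 0.026246)
       = 1.324716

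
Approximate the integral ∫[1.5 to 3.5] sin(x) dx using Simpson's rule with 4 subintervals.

f(x) = sin(x)
a = 1.5, b = 3.5, n = 4
h = (b - a)/n = 0.500000

Simpson's rule: (h/3)[f(x₀) + 4f(x₁) + 2f(x₂) + ... + f(xₙ)]

x_0 = 1.5000, f(x_0) = 0.997495, coefficient = 1
x_1 = 2.0000, f(x_1) = 0.909297, coefficient = 4
x_2 = 2.5000, f(x_2) = 0.598472, coefficient = 2
x_3 = 3.0000, f(x_3) = 0.141120, coefficient = 4
x_4 = 3.5000, f(x_4) = -0.350783, coefficient = 1

I ≈ (0.500000/3) × 6.045326 = 1.007554
Exact value: 1.007194
Error: 0.000360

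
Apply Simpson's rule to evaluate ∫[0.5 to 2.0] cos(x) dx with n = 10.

f(x) = cos(x)
a = 0.5, b = 2.0, n = 10
h = (b - a)/n = 0.150000

Simpson's rule: (h/3)[f(x₀) + 4f(x₁) + 2f(x₂) + ... + f(xₙ)]

x_0 = 0.5000, f(x_0) = 0.877583, coefficient = 1
x_1 = 0.6500, f(x_1) = 0.796084, coefficient = 4
x_2 = 0.8000, f(x_2) = 0.696707, coefficient = 2
x_3 = 0.9500, f(x_3) = 0.581683, coefficient = 4
x_4 = 1.1000, f(x_4) = 0.453596, coefficient = 2
x_5 = 1.2500, f(x_5) = 0.315322, coefficient = 4
x_6 = 1.4000, f(x_6) = 0.169967, coefficient = 2
x_7 = 1.5500, f(x_7) = 0.020795, coefficient = 4
x_8 = 1.7000, f(x_8) = -0.128844, coefficient = 2
x_9 = 1.8500, f(x_9) = -0.275590, coefficient = 4
x_10 = 2.0000, f(x_10) = -0.416147, coefficient = 1

I ≈ (0.150000/3) × 8.597462 = 0.429873
Exact value: 0.429872
Error: 0.000001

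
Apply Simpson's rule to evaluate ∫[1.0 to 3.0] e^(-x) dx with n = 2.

f(x) = e^(-x)
a = 1.0, b = 3.0, n = 2
h = (b - a)/n = 1.000000

Simpson's rule: (h/3)[f(x₀) + 4f(x₁) + 2f(x₂) + ... + f(xₙ)]

x_0 = 1.0000, f(x_0) = 0.367879, coefficient = 1
x_1 = 2.0000, f(x_1) = 0.135335, coefficient = 4
x_2 = 3.0000, f(x_2) = 0.049787, coefficient = 1

I ≈ (1.000000/3) × 0.959008 = 0.319669
Exact value: 0.318092
Error: 0.001577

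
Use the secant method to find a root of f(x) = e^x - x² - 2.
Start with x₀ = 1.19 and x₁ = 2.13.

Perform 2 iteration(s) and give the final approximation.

f(x) = e^x - x² - 2
x₀ = 1.19, x₁ = 2.13

Secant formula: x_{n+1} = x_n - f(x_n)(x_n - x_{n-1})/(f(x_n) - f(x_{n-1}))

Iteration 1:
  f(1.190000) = -0.129019
  f(2.130000) = 1.877967
  x_2 = 2.130000 - 1.877967×(2.130000 - 1.190000)/(1.877967 - (-0.129019))
       = 1.250428
Iteration 2:
  f(2.130000) = 1.877967
  f(1.250428) = -0.071733
  x_3 = 1.250428 - (-0.071733)×(1.250428 - 2.130000)/(-0.071733 - 1.877967)
       = 1.282789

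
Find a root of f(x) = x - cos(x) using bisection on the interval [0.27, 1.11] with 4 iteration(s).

f(x) = x - cos(x)
Initial interval: [0.27, 1.11]

Iteration 1:
  c_1 = (0.270000 + 1.110000)/2 = 0.690000
  f(c_1) = f(0.690000) = -0.081246
  f(a) × f(c) ≥ 0, new interval: [0.690000, 1.110000]
Iteration 2:
  c_2 = (0.690000 + 1.110000)/2 = 0.900000
  f(c_2) = f(0.900000) = 0.278390
  f(a) × f(c) < 0, new interval: [0.690000, 0.900000]
Iteration 3:
  c_3 = (0.690000 + 0.900000)/2 = 0.795000
  f(c_3) = f(0.795000) = 0.094715
  f(a) × f(c) < 0, new interval: [0.690000, 0.795000]
Iteration 4:
  c_4 = (0.690000 + 0.795000)/2 = 0.742500
  f(c_4) = f(0.742500) = 0.005719
  f(a) × f(c) < 0, new interval: [0.690000, 0.742500]

After 4 iteration(s), the approximation is c_4 = 0.742500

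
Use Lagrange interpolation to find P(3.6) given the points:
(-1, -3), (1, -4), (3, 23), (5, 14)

Lagrange interpolation formula:
P(x) = Σ yᵢ × Lᵢ(x)
where Lᵢ(x) = Π_{j≠i} (x - xⱼ)/(xᵢ - xⱼ)

L_0(3.6) = (3.6 - 1)/(-1 - 1) × (3.6 - 3)/(-1 - 3) × (3.6 - 5)/(-1 - 5) = 0.045500
L_1(3.6) = (3.6 - (-1))/(1 - (-1)) × (3.6 - 3)/(1 - 3) × (3.6 - 5)/(1 - 5) = -0.241500
L_2(3.6) = (3.6 - (-1))/(3 - (-1)) × (3.6 - 1)/(3 - 1) × (3.6 - 5)/(3 - 5) = 1.046500
L_3(3.6) = (3.6 - (-1))/(5 - (-1)) × (3.6 - 1)/(5 - 1) × (3.6 - 3)/(5 - 3) = 0.149500

P(3.6) = (-3)×L_0(3.6) + (-4)×L_1(3.6) + 23×L_2(3.6) + 14×L_3(3.6)
P(3.6) = 26.992000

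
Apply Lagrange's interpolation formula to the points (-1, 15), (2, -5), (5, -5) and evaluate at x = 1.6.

Lagrange interpolation formula:
P(x) = Σ yᵢ × Lᵢ(x)
where Lᵢ(x) = Π_{j≠i} (x - xⱼ)/(xᵢ - xⱼ)

L_0(1.6) = (1.6 - 2)/(-1 - 2) × (1.6 - 5)/(-1 - 5) = 0.075556
L_1(1.6) = (1.6 - (-1))/(2 - (-1)) × (1.6 - 5)/(2 - 5) = 0.982222
L_2(1.6) = (1.6 - (-1))/(5 - (-1)) × (1.6 - 2)/(5 - 2) = -0.057778

P(1.6) = 15×L_0(1.6) + (-5)×L_1(1.6) + (-5)×L_2(1.6)
P(1.6) = -3.488889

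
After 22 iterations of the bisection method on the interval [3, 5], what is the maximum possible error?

Bisection error bound: |error| ≤ (b-a)/2^n
|error| ≤ (5 - 3)/2^22 = 2/2^22
|error| ≤ 0.0000004768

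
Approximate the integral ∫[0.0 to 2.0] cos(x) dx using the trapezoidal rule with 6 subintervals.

f(x) = cos(x)
a = 0.0, b = 2.0, n = 6
h = (b - a)/n = 0.333333

Trapezoidal rule: (h/2)[f(x₀) + 2f(x₁) + 2f(x₂) + ... + f(xₙ)]

x_0 = 0.0000, f(x_0) = 1.000000, coefficient = 1
x_1 = 0.3333, f(x_1) = 0.944957, coefficient = 2
x_2 = 0.6667, f(x_2) = 0.785887, coefficient = 2
x_3 = 1.0000, f(x_3) = 0.540302, coefficient = 2
x_4 = 1.3333, f(x_4) = 0.235238, coefficient = 2
x_5 = 1.6667, f(x_5) = -0.095724, coefficient = 2
x_6 = 2.0000, f(x_6) = -0.416147, coefficient = 1

I ≈ (0.333333/2) × 5.405174 = 0.900862
Exact value: 0.909297
Error: 0.008435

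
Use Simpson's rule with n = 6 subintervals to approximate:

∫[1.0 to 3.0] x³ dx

f(x) = x³
a = 1.0, b = 3.0, n = 6
h = (b - a)/n = 0.333333

Simpson's rule: (h/3)[f(x₀) + 4f(x₁) + 2f(x₂) + ... + f(xₙ)]

x_0 = 1.0000, f(x_0) = 1.000000, coefficient = 1
x_1 = 1.3333, f(x_1) = 2.370370, coefficient = 4
x_2 = 1.6667, f(x_2) = 4.629630, coefficient = 2
x_3 = 2.0000, f(x_3) = 8.000000, coefficient = 4
x_4 = 2.3333, f(x_4) = 12.703704, coefficient = 2
x_5 = 2.6667, f(x_5) = 18.962963, coefficient = 4
x_6 = 3.0000, f(x_6) = 27.000000, coefficient = 1

I ≈ (0.333333/3) × 180.000000 = 20.000000
Exact value: 20.000000
Error: 0.000000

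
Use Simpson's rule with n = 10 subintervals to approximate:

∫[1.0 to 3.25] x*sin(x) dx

f(x) = x*sin(x)
a = 1.0, b = 3.25, n = 10
h = (b - a)/n = 0.225000

Simpson's rule: (h/3)[f(x₀) + 4f(x₁) + 2f(x₂) + ... + f(xₙ)]

x_0 = 1.0000, f(x_0) = 0.841471, coefficient = 1
x_1 = 1.2250, f(x_1) = 1.152487, coefficient = 4
x_2 = 1.4500, f(x_2) = 1.439434, coefficient = 2
x_3 = 1.6750, f(x_3) = 1.665914, coefficient = 4
x_4 = 1.9000, f(x_4) = 1.797970, coefficient = 2
x_5 = 2.1250, f(x_5) = 1.806930, coefficient = 4
x_6 = 2.3500, f(x_6) = 1.671962, coefficient = 2
x_7 = 2.5750, f(x_7) = 1.382158, coefficient = 4
x_8 = 2.8000, f(x_8) = 0.937967, coefficient = 2
x_9 = 3.0250, f(x_9) = 0.351894, coefficient = 4
x_10 = 3.2500, f(x_10) = -0.351634, coefficient = 1

I ≈ (0.225000/3) × 37.622035 = 2.821653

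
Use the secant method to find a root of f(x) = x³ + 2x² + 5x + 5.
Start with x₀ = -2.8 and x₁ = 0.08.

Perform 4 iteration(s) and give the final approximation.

f(x) = x³ + 2x² + 5x + 5
x₀ = -2.8, x₁ = 0.08

Secant formula: x_{n+1} = x_n - f(x_n)(x_n - x_{n-1})/(f(x_n) - f(x_{n-1}))

Iteration 1:
  f(-2.800000) = -15.272000
  f(0.080000) = 5.413312
  x_2 = 0.080000 - 5.413312×(0.080000 - (-2.800000))/(5.413312 - (-15.272000))
       = -0.673691
Iteration 2:
  f(0.080000) = 5.413312
  f(-0.673691) = 2.233502
  x_3 = -0.673691 - 2.233502×(-0.673691 - 0.080000)/(2.233502 - 5.413312)
       = -1.203085
Iteration 3:
  f(-0.673691) = 2.233502
  f(-1.203085) = 0.138041
  x_4 = -1.203085 - 0.138041×(-1.203085 - (-0.673691))/(0.138041 - 2.233502)
       = -1.237959
Iteration 4:
  f(-1.203085) = 0.138041
  f(-1.237959) = -0.021936
  x_5 = -1.237959 - (-0.021936)×(-1.237959 - (-1.203085))/(-0.021936 - 0.138041)
       = -1.233177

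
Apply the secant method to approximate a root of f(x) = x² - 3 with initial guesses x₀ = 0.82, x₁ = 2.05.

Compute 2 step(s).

f(x) = x² - 3
x₀ = 0.82, x₁ = 2.05

Secant formula: x_{n+1} = x_n - f(x_n)(x_n - x_{n-1})/(f(x_n) - f(x_{n-1}))

Iteration 1:
  f(0.820000) = -2.327600
  f(2.050000) = 1.202500
  x_2 = 2.050000 - 1.202500×(2.050000 - 0.820000)/(1.202500 - (-2.327600))
       = 1.631010
Iteration 2:
  f(2.050000) = 1.202500
  f(1.631010) = -0.339805
  x_3 = 1.631010 - (-0.339805)×(1.631010 - 2.050000)/(-0.339805 - 1.202500)
       = 1.723323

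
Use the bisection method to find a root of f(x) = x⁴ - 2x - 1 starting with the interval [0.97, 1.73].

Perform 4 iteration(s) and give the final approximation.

f(x) = x⁴ - 2x - 1
Initial interval: [0.97, 1.73]

Iteration 1:
  c_1 = (0.970000 + 1.730000)/2 = 1.350000
  f(c_1) = f(1.350000) = -0.378494
  f(a) × f(c) ≥ 0, new interval: [1.350000, 1.730000]
Iteration 2:
  c_2 = (1.350000 + 1.730000)/2 = 1.540000
  f(c_2) = f(1.540000) = 1.544487
  f(a) × f(c) < 0, new interval: [1.350000, 1.540000]
Iteration 3:
  c_3 = (1.350000 + 1.540000)/2 = 1.445000
  f(c_3) = f(1.445000) = 0.469848
  f(a) × f(c) < 0, new interval: [1.350000, 1.445000]
Iteration 4:
  c_4 = (1.350000 + 1.445000)/2 = 1.397500
  f(c_4) = f(1.397500) = 0.019233
  f(a) × f(c) < 0, new interval: [1.350000, 1.397500]

After 4 iteration(s), the approximation is c_4 = 1.397500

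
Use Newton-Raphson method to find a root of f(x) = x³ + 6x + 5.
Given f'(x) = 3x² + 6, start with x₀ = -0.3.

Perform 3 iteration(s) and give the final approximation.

f(x) = x³ + 6x + 5
f'(x) = 3x² + 6
x₀ = -0.3

Newton-Raphson formula: x_{n+1} = x_n - f(x_n)/f'(x_n)

Iteration 1:
  f(-0.300000) = 3.173000
  f'(-0.300000) = 6.270000
  x_1 = -0.300000 - 3.173000/6.270000 = -0.806061
Iteration 2:
  f(-0.806061) = -0.360088
  f'(-0.806061) = 7.949201
  x_2 = -0.806061 - (-0.360088)/7.949201 = -0.760762
Iteration 3:
  f(-0.760762) = -0.004869
  f'(-0.760762) = 7.736276
  x_3 = -0.760762 - (-0.004869)/7.736276 = -0.760133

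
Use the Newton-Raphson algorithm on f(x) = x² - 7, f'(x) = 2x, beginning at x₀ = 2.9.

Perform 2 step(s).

f(x) = x² - 7
f'(x) = 2x
x₀ = 2.9

Newton-Raphson formula: x_{n+1} = x_n - f(x_n)/f'(x_n)

Iteration 1:
  f(2.900000) = 1.410000
  f'(2.900000) = 5.800000
  x_1 = 2.900000 - 1.410000/5.800000 = 2.656897
Iteration 2:
  f(2.656897) = 0.059099
  f'(2.656897) = 5.313793
  x_2 = 2.656897 - 0.059099/5.313793 = 2.645775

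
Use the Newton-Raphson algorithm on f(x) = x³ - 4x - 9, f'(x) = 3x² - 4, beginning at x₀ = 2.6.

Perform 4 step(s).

f(x) = x³ - 4x - 9
f'(x) = 3x² - 4
x₀ = 2.6

Newton-Raphson formula: x_{n+1} = x_n - f(x_n)/f'(x_n)

Iteration 1:
  f(2.600000) = -1.824000
  f'(2.600000) = 16.280000
  x_1 = 2.600000 - (-1.824000)/16.280000 = 2.712039
Iteration 2:
  f(2.712039) = 0.099318
  f'(2.712039) = 18.065472
  x_2 = 2.712039 - 0.099318/18.065472 = 2.706542
Iteration 3:
  f(2.706542) = 0.000246
  f'(2.706542) = 17.976103
  x_3 = 2.706542 - 0.000246/17.976103 = 2.706528
Iteration 4:
  f(2.706528) = 0.000000
  f'(2.706528) = 17.975881
  x_4 = 2.706528 - 0.000000/17.975881 = 2.706528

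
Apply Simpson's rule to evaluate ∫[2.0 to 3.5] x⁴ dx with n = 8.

f(x) = x⁴
a = 2.0, b = 3.5, n = 8
h = (b - a)/n = 0.187500

Simpson's rule: (h/3)[f(x₀) + 4f(x₁) + 2f(x₂) + ... + f(xₙ)]

x_0 = 2.0000, f(x_0) = 16.000000, coefficient = 1
x_1 = 2.1875, f(x_1) = 22.897720, coefficient = 4
x_2 = 2.3750, f(x_2) = 31.816650, coefficient = 2
x_3 = 2.5625, f(x_3) = 43.117691, coefficient = 4
x_4 = 2.7500, f(x_4) = 57.191406, coefficient = 2
x_5 = 2.9375, f(x_5) = 74.458023, coefficient = 4
x_6 = 3.1250, f(x_6) = 95.367432, coefficient = 2
x_7 = 3.3125, f(x_7) = 120.399185, coefficient = 4
x_8 = 3.5000, f(x_8) = 150.062500, coefficient = 1

I ≈ (0.187500/3) × 1578.303955 = 98.643997
Exact value: 98.643750
Error: 0.000247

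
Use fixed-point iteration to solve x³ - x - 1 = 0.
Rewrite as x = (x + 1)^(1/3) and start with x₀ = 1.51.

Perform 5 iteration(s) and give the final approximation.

Equation: x³ - x - 1 = 0
Fixed-point form: x = (x + 1)^(1/3)
x₀ = 1.51

x_1 = g(1.510000) = 1.359016
x_2 = g(1.359016) = 1.331201
x_3 = g(1.331201) = 1.325948
x_4 = g(1.325948) = 1.324952
x_5 = g(1.324952) = 1.324762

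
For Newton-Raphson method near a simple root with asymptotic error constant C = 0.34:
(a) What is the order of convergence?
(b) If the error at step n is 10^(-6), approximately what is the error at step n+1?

(a) Newton-Raphson has quadratic (order 2) convergence near simple roots.
    This means |e_{n+1}| ≈ C|e_n|².

(b) With |e_n| = 10^(-6) and C = 0.34:
    |e_{n+1}| ≈ 0.34 × (10^(-6))² = 0.34 × 10^(-12)

(a) 2 (quadratic); (b) |e_{n+1}| ≈ 3.400e-13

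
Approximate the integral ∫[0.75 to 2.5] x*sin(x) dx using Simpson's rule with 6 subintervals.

f(x) = x*sin(x)
a = 0.75, b = 2.5, n = 6
h = (b - a)/n = 0.291667

Simpson's rule: (h/3)[f(x₀) + 4f(x₁) + 2f(x₂) + ... + f(xₙ)]

x_0 = 0.7500, f(x_0) = 0.511229, coefficient = 1
x_1 = 1.0417, f(x_1) = 0.899215, coefficient = 4
x_2 = 1.3333, f(x_2) = 1.295917, coefficient = 2
x_3 = 1.6250, f(x_3) = 1.622613, coefficient = 4
x_4 = 1.9167, f(x_4) = 1.803163, coefficient = 2
x_5 = 2.2083, f(x_5) = 1.774538, coefficient = 4
x_6 = 2.5000, f(x_6) = 1.496180, coefficient = 1

I ≈ (0.291667/3) × 25.391036 = 2.468573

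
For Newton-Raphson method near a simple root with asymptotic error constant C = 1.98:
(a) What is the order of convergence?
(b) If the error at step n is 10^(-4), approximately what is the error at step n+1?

(a) Newton-Raphson has quadratic (order 2) convergence near simple roots.
    This means |e_{n+1}| ≈ C|e_n|².

(b) With |e_n| = 10^(-4) and C = 1.98:
    |e_{n+1}| ≈ 1.98 × (10^(-4))² = 1.98 × 10^(-8)

(a) 2 (quadratic); (b) |e_{n+1}| ≈ 1.980e-08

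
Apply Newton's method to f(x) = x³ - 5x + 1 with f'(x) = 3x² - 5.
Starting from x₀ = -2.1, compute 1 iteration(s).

f(x) = x³ - 5x + 1
f'(x) = 3x² - 5
x₀ = -2.1

Newton-Raphson formula: x_{n+1} = x_n - f(x_n)/f'(x_n)

Iteration 1:
  f(-2.100000) = 2.239000
  f'(-2.100000) = 8.230000
  x_1 = -2.100000 - 2.239000/8.230000 = -2.372053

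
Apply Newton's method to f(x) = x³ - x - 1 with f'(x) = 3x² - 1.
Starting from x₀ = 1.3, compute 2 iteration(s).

f(x) = x³ - x - 1
f'(x) = 3x² - 1
x₀ = 1.3

Newton-Raphson formula: x_{n+1} = x_n - f(x_n)/f'(x_n)

Iteration 1:
  f(1.300000) = -0.103000
  f'(1.300000) = 4.070000
  x_1 = 1.300000 - (-0.103000)/4.070000 = 1.325307
Iteration 2:
  f(1.325307) = 0.002514
  f'(1.325307) = 4.269317
  x_2 = 1.325307 - 0.002514/4.269317 = 1.324718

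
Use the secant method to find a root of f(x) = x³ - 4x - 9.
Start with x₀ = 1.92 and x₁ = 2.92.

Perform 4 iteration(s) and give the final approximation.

f(x) = x³ - 4x - 9
x₀ = 1.92, x₁ = 2.92

Secant formula: x_{n+1} = x_n - f(x_n)(x_n - x_{n-1})/(f(x_n) - f(x_{n-1}))

Iteration 1:
  f(1.920000) = -9.602112
  f(2.920000) = 4.217088
  x_2 = 2.920000 - 4.217088×(2.920000 - 1.920000)/(4.217088 - (-9.602112))
       = 2.614838
Iteration 2:
  f(2.920000) = 4.217088
  f(2.614838) = -1.580709
  x_3 = 2.614838 - (-1.580709)×(2.614838 - 2.920000)/(-1.580709 - 4.217088)
       = 2.698038
Iteration 3:
  f(2.614838) = -1.580709
  f(2.698038) = -0.152037
  x_4 = 2.698038 - (-0.152037)×(2.698038 - 2.614838)/(-0.152037 - (-1.580709))
       = 2.706892
Iteration 4:
  f(2.698038) = -0.152037
  f(2.706892) = 0.006536
  x_5 = 2.706892 - 0.006536×(2.706892 - 2.698038)/(0.006536 - (-0.152037))
       = 2.706527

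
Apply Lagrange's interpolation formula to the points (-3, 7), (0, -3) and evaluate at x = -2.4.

Lagrange interpolation formula:
P(x) = Σ yᵢ × Lᵢ(x)
where Lᵢ(x) = Π_{j≠i} (x - xⱼ)/(xᵢ - xⱼ)

L_0(-2.4) = (-2.4 - 0)/(-3 - 0) = 0.800000
L_1(-2.4) = (-2.4 - (-3))/(0 - (-3)) = 0.200000

P(-2.4) = 7×L_0(-2.4) + (-3)×L_1(-2.4)
P(-2.4) = 5.000000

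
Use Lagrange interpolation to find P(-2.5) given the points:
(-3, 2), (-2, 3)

Lagrange interpolation formula:
P(x) = Σ yᵢ × Lᵢ(x)
where Lᵢ(x) = Π_{j≠i} (x - xⱼ)/(xᵢ - xⱼ)

L_0(-2.5) = (-2.5 - (-2))/(-3 - (-2)) = 0.500000
L_1(-2.5) = (-2.5 - (-3))/(-2 - (-3)) = 0.500000

P(-2.5) = 2×L_0(-2.5) + 3×L_1(-2.5)
P(-2.5) = 2.500000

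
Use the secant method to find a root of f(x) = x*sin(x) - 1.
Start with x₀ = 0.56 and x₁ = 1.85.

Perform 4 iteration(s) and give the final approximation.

f(x) = x*sin(x) - 1
x₀ = 0.56, x₁ = 1.85

Secant formula: x_{n+1} = x_n - f(x_n)(x_n - x_{n-1})/(f(x_n) - f(x_{n-1}))

Iteration 1:
  f(0.560000) = -0.702536
  f(1.850000) = 0.778359
  x_2 = 1.850000 - 0.778359×(1.850000 - 0.560000)/(0.778359 - (-0.702536))
       = 1.171975
Iteration 2:
  f(1.850000) = 0.778359
  f(1.171975) = 0.079998
  x_3 = 1.171975 - 0.079998×(1.171975 - 1.850000)/(0.079998 - 0.778359)
       = 1.094307
Iteration 3:
  f(1.171975) = 0.079998
  f(1.094307) = -0.027587
  x_4 = 1.094307 - (-0.027587)×(1.094307 - 1.171975)/(-0.027587 - 0.079998)
       = 1.114223
Iteration 4:
  f(1.094307) = -0.027587
  f(1.114223) = 0.000091
  x_5 = 1.114223 - 0.000091×(1.114223 - 1.094307)/(0.000091 - (-0.027587))
       = 1.114157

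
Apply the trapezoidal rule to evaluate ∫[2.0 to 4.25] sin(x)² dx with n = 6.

f(x) = sin(x)²
a = 2.0, b = 4.25, n = 6
h = (b - a)/n = 0.375000

Trapezoidal rule: (h/2)[f(x₀) + 2f(x₁) + 2f(x₂) + ... + f(xₙ)]

x_0 = 2.0000, f(x_0) = 0.826822, coefficient = 1
x_1 = 2.3750, f(x_1) = 0.481199, coefficient = 2
x_2 = 2.7500, f(x_2) = 0.145665, coefficient = 2
x_3 = 3.1250, f(x_3) = 0.000275, coefficient = 2
x_4 = 3.5000, f(x_4) = 0.123049, coefficient = 2
x_5 = 3.8750, f(x_5) = 0.448103, coefficient = 2
x_6 = 4.2500, f(x_6) = 0.801006, coefficient = 1

I ≈ (0.375000/2) × 4.024410 = 0.754577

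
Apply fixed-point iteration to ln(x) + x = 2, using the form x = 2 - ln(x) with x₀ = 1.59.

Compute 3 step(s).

Equation: ln(x) + x = 2
Fixed-point form: x = 2 - ln(x)
x₀ = 1.59

x_1 = g(1.590000) = 1.536266
x_2 = g(1.536266) = 1.570645
x_3 = g(1.570645) = 1.548514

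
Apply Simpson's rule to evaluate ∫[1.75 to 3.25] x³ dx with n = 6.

f(x) = x³
a = 1.75, b = 3.25, n = 6
h = (b - a)/n = 0.250000

Simpson's rule: (h/3)[f(x₀) + 4f(x₁) + 2f(x₂) + ... + f(xₙ)]

x_0 = 1.7500, f(x_0) = 5.359375, coefficient = 1
x_1 = 2.0000, f(x_1) = 8.000000, coefficient = 4
x_2 = 2.2500, f(x_2) = 11.390625, coefficient = 2
x_3 = 2.5000, f(x_3) = 15.625000, coefficient = 4
x_4 = 2.7500, f(x_4) = 20.796875, coefficient = 2
x_5 = 3.0000, f(x_5) = 27.000000, coefficient = 4
x_6 = 3.2500, f(x_6) = 34.328125, coefficient = 1

I ≈ (0.250000/3) × 306.562500 = 25.546875
Exact value: 25.546875
Error: 0.000000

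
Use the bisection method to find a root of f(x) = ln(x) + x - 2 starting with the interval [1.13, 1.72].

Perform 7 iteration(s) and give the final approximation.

f(x) = ln(x) + x - 2
Initial interval: [1.13, 1.72]

Iteration 1:
  c_1 = (1.130000 + 1.720000)/2 = 1.425000
  f(c_1) = f(1.425000) = -0.220828
  f(a) × f(c) ≥ 0, new interval: [1.425000, 1.720000]
Iteration 2:
  c_2 = (1.425000 + 1.720000)/2 = 1.572500
  f(c_2) = f(1.572500) = 0.025167
  f(a) × f(c) < 0, new interval: [1.425000, 1.572500]
Iteration 3:
  c_3 = (1.425000 + 1.572500)/2 = 1.498750
  f(c_3) = f(1.498750) = -0.096619
  f(a) × f(c) ≥ 0, new interval: [1.498750, 1.572500]
Iteration 4:
  c_4 = (1.498750 + 1.572500)/2 = 1.535625
  f(c_4) = f(1.535625) = -0.035438
  f(a) × f(c) ≥ 0, new interval: [1.535625, 1.572500]
Iteration 5:
  c_5 = (1.535625 + 1.572500)/2 = 1.554062
  f(c_5) = f(1.554062) = -0.005065
  f(a) × f(c) ≥ 0, new interval: [1.554062, 1.572500]
Iteration 6:
  c_6 = (1.554062 + 1.572500)/2 = 1.563281
  f(c_6) = f(1.563281) = 0.010068
  f(a) × f(c) < 0, new interval: [1.554062, 1.563281]
Iteration 7:
  c_7 = (1.554062 + 1.563281)/2 = 1.558672
  f(c_7) = f(1.558672) = 0.002506
  f(a) × f(c) < 0, new interval: [1.554062, 1.558672]

After 7 iteration(s), the approximation is c_7 = 1.558672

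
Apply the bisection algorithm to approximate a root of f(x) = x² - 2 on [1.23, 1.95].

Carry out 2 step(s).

f(x) = x² - 2
Initial interval: [1.23, 1.95]

Iteration 1:
  c_1 = (1.230000 + 1.950000)/2 = 1.590000
  f(c_1) = f(1.590000) = 0.528100
  f(a) × f(c) < 0, new interval: [1.230000, 1.590000]
Iteration 2:
  c_2 = (1.230000 + 1.590000)/2 = 1.410000
  f(c_2) = f(1.410000) = -0.011900
  f(a) × f(c) ≥ 0, new interval: [1.410000, 1.590000]

After 2 iteration(s), the approximation is c_2 = 1.410000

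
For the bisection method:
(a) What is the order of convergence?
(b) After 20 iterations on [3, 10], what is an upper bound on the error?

(a) Bisection has linear (order 1) convergence; the error is halved each step.

(b) Error bound = (b-a)/2^n = (10 - 3)/2^{20}
    = 7/2^{20}

(a) 1 (linear); (b) error ≤ 6.68e-06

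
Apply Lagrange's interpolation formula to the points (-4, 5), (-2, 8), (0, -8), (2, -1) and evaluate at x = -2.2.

Lagrange interpolation formula:
P(x) = Σ yᵢ × Lᵢ(x)
where Lᵢ(x) = Π_{j≠i} (x - xⱼ)/(xᵢ - xⱼ)

L_0(-2.2) = (-2.2 - (-2))/(-4 - (-2)) × (-2.2 - 0)/(-4 - 0) × (-2.2 - 2)/(-4 - 2) = 0.038500
L_1(-2.2) = (-2.2 - (-4))/(-2 - (-4)) × (-2.2 - 0)/(-2 - 0) × (-2.2 - 2)/(-2 - 2) = 1.039500
L_2(-2.2) = (-2.2 - (-4))/(0 - (-4)) × (-2.2 - (-2))/(0 - (-2)) × (-2.2 - 2)/(0 - 2) = -0.094500
L_3(-2.2) = (-2.2 - (-4))/(2 - (-4)) × (-2.2 - (-2))/(2 - (-2)) × (-2.2 - 0)/(2 - 0) = 0.016500

P(-2.2) = 5×L_0(-2.2) + 8×L_1(-2.2) + (-8)×L_2(-2.2) + (-1)×L_3(-2.2)
P(-2.2) = 9.248000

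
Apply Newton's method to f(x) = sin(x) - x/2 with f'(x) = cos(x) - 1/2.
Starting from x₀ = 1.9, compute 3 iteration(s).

f(x) = sin(x) - x/2
f'(x) = cos(x) - 1/2
x₀ = 1.9

Newton-Raphson formula: x_{n+1} = x_n - f(x_n)/f'(x_n)

Iteration 1:
  f(1.900000) = -0.003700
  f'(1.900000) = -0.823290
  x_1 = 1.900000 - (-0.003700)/(-0.823290) = 1.895506
Iteration 2:
  f(1.895506) = -0.000010
  f'(1.895506) = -0.819034
  x_2 = 1.895506 - (-0.000010)/(-0.819034) = 1.895494
Iteration 3:
  f(1.895494) = 0.000000
  f'(1.895494) = -0.819023
  x_3 = 1.895494 - 0.000000/(-0.819023) = 1.895494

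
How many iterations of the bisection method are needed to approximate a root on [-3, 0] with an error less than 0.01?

We need (b-a)/2^n ≤ 0.01
(0 - (-3))/2^n ≤ 0.01
3/2^n ≤ 0.01
2^n ≥ 300
n ≥ log₂(300) = 8.23
n ≥ 9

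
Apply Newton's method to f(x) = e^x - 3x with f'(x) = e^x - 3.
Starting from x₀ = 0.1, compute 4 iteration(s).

f(x) = e^x - 3x
f'(x) = e^x - 3
x₀ = 0.1

Newton-Raphson formula: x_{n+1} = x_n - f(x_n)/f'(x_n)

Iteration 1:
  f(0.100000) = 0.805171
  f'(0.100000) = -1.894829
  x_1 = 0.100000 - 0.805171/(-1.894829) = 0.524931
Iteration 2:
  f(0.524931) = 0.115550
  f'(0.524931) = -1.309658
  x_2 = 0.524931 - 0.115550/(-1.309658) = 0.613160
Iteration 3:
  f(0.613160) = 0.006777
  f'(0.613160) = -1.153745
  x_3 = 0.613160 - 0.006777/(-1.153745) = 0.619033
Iteration 4:
  f(0.619033) = 0.000032
  f'(0.619033) = -1.142868
  x_4 = 0.619033 - 0.000032/(-1.142868) = 0.619061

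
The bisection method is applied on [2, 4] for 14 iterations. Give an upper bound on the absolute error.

Bisection error bound: |error| ≤ (b-a)/2^n
|error| ≤ (4 - 2)/2^14 = 2/2^14
|error| ≤ 0.0001220703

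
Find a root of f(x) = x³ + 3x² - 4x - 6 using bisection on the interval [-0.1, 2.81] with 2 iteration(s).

f(x) = x³ + 3x² - 4x - 6
Initial interval: [-0.1, 2.81]

Iteration 1:
  c_1 = (-0.100000 + 2.810000)/2 = 1.355000
  f(c_1) = f(1.355000) = -3.424111
  f(a) × f(c) ≥ 0, new interval: [1.355000, 2.810000]
Iteration 2:
  c_2 = (1.355000 + 2.810000)/2 = 2.082500
  f(c_2) = f(2.082500) = 7.711818
  f(a) × f(c) < 0, new interval: [1.355000, 2.082500]

After 2 iteration(s), the approximation is c_2 = 2.082500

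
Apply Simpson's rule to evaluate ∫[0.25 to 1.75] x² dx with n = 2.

f(x) = x²
a = 0.25, b = 1.75, n = 2
h = (b - a)/n = 0.750000

Simpson's rule: (h/3)[f(x₀) + 4f(x₁) + 2f(x₂) + ... + f(xₙ)]

x_0 = 0.2500, f(x_0) = 0.062500, coefficient = 1
x_1 = 1.0000, f(x_1) = 1.000000, coefficient = 4
x_2 = 1.7500, f(x_2) = 3.062500, coefficient = 1

I ≈ (0.750000/3) × 7.125000 = 1.781250
Exact value: 1.781250
Error: 0.000000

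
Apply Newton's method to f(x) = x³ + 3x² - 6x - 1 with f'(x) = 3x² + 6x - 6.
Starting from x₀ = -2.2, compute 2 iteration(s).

f(x) = x³ + 3x² - 6x - 1
f'(x) = 3x² + 6x - 6
x₀ = -2.2

Newton-Raphson formula: x_{n+1} = x_n - f(x_n)/f'(x_n)

Iteration 1:
  f(-2.200000) = 16.072000
  f'(-2.200000) = -4.680000
  x_1 = -2.200000 - 16.072000/(-4.680000) = 1.234188
Iteration 2:
  f(1.234188) = -1.955528
  f'(1.234188) = 5.974789
  x_2 = 1.234188 - (-1.955528)/5.974789 = 1.561485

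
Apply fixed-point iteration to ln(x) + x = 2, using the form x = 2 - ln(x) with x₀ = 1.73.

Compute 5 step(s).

Equation: ln(x) + x = 2
Fixed-point form: x = 2 - ln(x)
x₀ = 1.73

x_1 = g(1.730000) = 1.451879
x_2 = g(1.451879) = 1.627142
x_3 = g(1.627142) = 1.513175
x_4 = g(1.513175) = 1.585790
x_5 = g(1.585790) = 1.538917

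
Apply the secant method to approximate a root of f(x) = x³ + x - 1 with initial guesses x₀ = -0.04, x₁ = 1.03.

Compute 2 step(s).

f(x) = x³ + x - 1
x₀ = -0.04, x₁ = 1.03

Secant formula: x_{n+1} = x_n - f(x_n)(x_n - x_{n-1})/(f(x_n) - f(x_{n-1}))

Iteration 1:
  f(-0.040000) = -1.040064
  f(1.030000) = 1.122727
  x_2 = 1.030000 - 1.122727×(1.030000 - (-0.040000))/(1.122727 - (-1.040064))
       = 0.474552
Iteration 2:
  f(1.030000) = 1.122727
  f(0.474552) = -0.418579
  x_3 = 0.474552 - (-0.418579)×(0.474552 - 1.030000)/(-0.418579 - 1.122727)
       = 0.625397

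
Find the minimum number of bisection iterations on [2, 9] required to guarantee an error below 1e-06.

We need (b-a)/2^n ≤ 1e-06
(9 - 2)/2^n ≤ 1e-06
7/2^n ≤ 1e-06
2^n ≥ 7000000
n ≥ log₂(7000000) = 22.74
n ≥ 23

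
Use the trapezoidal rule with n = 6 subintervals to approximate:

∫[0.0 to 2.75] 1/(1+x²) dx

f(x) = 1/(1+x²)
a = 0.0, b = 2.75, n = 6
h = (b - a)/n = 0.458333

Trapezoidal rule: (h/2)[f(x₀) + 2f(x₁) + 2f(x₂) + ... + f(xₙ)]

x_0 = 0.0000, f(x_0) = 1.000000, coefficient = 1
x_1 = 0.4583, f(x_1) = 0.826399, coefficient = 2
x_2 = 0.9167, f(x_2) = 0.543396, coefficient = 2
x_3 = 1.3750, f(x_3) = 0.345946, coefficient = 2
x_4 = 1.8333, f(x_4) = 0.229299, coefficient = 2
x_5 = 2.2917, f(x_5) = 0.159956, coefficient = 2
x_6 = 2.7500, f(x_6) = 0.116788, coefficient = 1

I ≈ (0.458333/2) × 5.326780 = 1.220720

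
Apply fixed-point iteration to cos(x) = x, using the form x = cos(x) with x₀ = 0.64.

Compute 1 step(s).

Equation: cos(x) = x
Fixed-point form: x = cos(x)
x₀ = 0.64

x_1 = g(0.640000) = 0.802096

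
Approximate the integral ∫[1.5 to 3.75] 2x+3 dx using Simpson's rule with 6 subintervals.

f(x) = 2x+3
a = 1.5, b = 3.75, n = 6
h = (b - a)/n = 0.375000

Simpson's rule: (h/3)[f(x₀) + 4f(x₁) + 2f(x₂) + ... + f(xₙ)]

x_0 = 1.5000, f(x_0) = 6.000000, coefficient = 1
x_1 = 1.8750, f(x_1) = 6.750000, coefficient = 4
x_2 = 2.2500, f(x_2) = 7.500000, coefficient = 2
x_3 = 2.6250, f(x_3) = 8.250000, coefficient = 4
x_4 = 3.0000, f(x_4) = 9.000000, coefficient = 2
x_5 = 3.3750, f(x_5) = 9.750000, coefficient = 4
x_6 = 3.7500, f(x_6) = 10.500000, coefficient = 1

I ≈ (0.375000/3) × 148.500000 = 18.562500
Exact value: 18.562500
Error: 0.000000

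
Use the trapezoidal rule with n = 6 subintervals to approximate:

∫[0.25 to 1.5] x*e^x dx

f(x) = x*e^x
a = 0.25, b = 1.5, n = 6
h = (b - a)/n = 0.208333

Trapezoidal rule: (h/2)[f(x₀) + 2f(x₁) + 2f(x₂) + ... + f(xₙ)]

x_0 = 0.2500, f(x_0) = 0.321006, coefficient = 1
x_1 = 0.4583, f(x_1) = 0.724825, coefficient = 2
x_2 = 0.6667, f(x_2) = 1.298489, coefficient = 2
x_3 = 0.8750, f(x_3) = 2.099016, coefficient = 2
x_4 = 1.0833, f(x_4) = 3.200721, coefficient = 2
x_5 = 1.2917, f(x_5) = 4.700176, coefficient = 2
x_6 = 1.5000, f(x_6) = 6.722534, coefficient = 1

I ≈ (0.208333/2) × 31.089995 = 3.238541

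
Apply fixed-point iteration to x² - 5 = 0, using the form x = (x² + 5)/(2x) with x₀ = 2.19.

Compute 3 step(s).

Equation: x² - 5 = 0
Fixed-point form: x = (x² + 5)/(2x)
x₀ = 2.19

x_1 = g(2.190000) = 2.236553
x_2 = g(2.236553) = 2.236068
x_3 = g(2.236068) = 2.236068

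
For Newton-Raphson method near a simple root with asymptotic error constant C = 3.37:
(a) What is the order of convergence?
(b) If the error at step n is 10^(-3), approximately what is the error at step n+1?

(a) Newton-Raphson has quadratic (order 2) convergence near simple roots.
    This means |e_{n+1}| ≈ C|e_n|².

(b) With |e_n| = 10^(-3) and C = 3.37:
    |e_{n+1}| ≈ 3.37 × (10^(-3))² = 3.37 × 10^(-6)

(a) 2 (quadratic); (b) |e_{n+1}| ≈ 3.370e-06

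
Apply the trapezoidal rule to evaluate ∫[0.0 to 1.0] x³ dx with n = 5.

f(x) = x³
a = 0.0, b = 1.0, n = 5
h = (b - a)/n = 0.200000

Trapezoidal rule: (h/2)[f(x₀) + 2f(x₁) + 2f(x₂) + ... + f(xₙ)]

x_0 = 0.0000, f(x_0) = 0.000000, coefficient = 1
x_1 = 0.2000, f(x_1) = 0.008000, coefficient = 2
x_2 = 0.4000, f(x_2) = 0.064000, coefficient = 2
x_3 = 0.6000, f(x_3) = 0.216000, coefficient = 2
x_4 = 0.8000, f(x_4) = 0.512000, coefficient = 2
x_5 = 1.0000, f(x_5) = 1.000000, coefficient = 1

I ≈ (0.200000/2) × 2.600000 = 0.260000
Exact value: 0.250000
Error: 0.010000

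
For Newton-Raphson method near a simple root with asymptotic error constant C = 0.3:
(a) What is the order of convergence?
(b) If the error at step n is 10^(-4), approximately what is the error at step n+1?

(a) Newton-Raphson has quadratic (order 2) convergence near simple roots.
    This means |e_{n+1}| ≈ C|e_n|².

(b) With |e_n| = 10^(-4) and C = 0.3:
    |e_{n+1}| ≈ 0.3 × (10^(-4))² = 0.3 × 10^(-8)

(a) 2 (quadratic); (b) |e_{n+1}| ≈ 3.000e-09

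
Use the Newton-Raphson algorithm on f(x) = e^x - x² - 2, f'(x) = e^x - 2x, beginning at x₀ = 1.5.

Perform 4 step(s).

f(x) = e^x - x² - 2
f'(x) = e^x - 2x
x₀ = 1.5

Newton-Raphson formula: x_{n+1} = x_n - f(x_n)/f'(x_n)

Iteration 1:
  f(1.500000) = 0.231689
  f'(1.500000) = 1.481689
  x_1 = 1.500000 - 0.231689/1.481689 = 1.343632
Iteration 2:
  f(1.343632) = 0.027592
  f'(1.343632) = 1.145675
  x_2 = 1.343632 - 0.027592/1.145675 = 1.319548
Iteration 3:
  f(1.319548) = 0.000523
  f'(1.319548) = 1.102634
  x_3 = 1.319548 - 0.000523/1.102634 = 1.319074
Iteration 4:
  f(1.319074) = 0.000000
  f'(1.319074) = 1.101808
  x_4 = 1.319074 - 0.000000/1.101808 = 1.319074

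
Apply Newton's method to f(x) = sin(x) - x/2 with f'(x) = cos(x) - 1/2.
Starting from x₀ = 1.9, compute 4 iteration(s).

f(x) = sin(x) - x/2
f'(x) = cos(x) - 1/2
x₀ = 1.9

Newton-Raphson formula: x_{n+1} = x_n - f(x_n)/f'(x_n)

Iteration 1:
  f(1.900000) = -0.003700
  f'(1.900000) = -0.823290
  x_1 = 1.900000 - (-0.003700)/(-0.823290) = 1.895506
Iteration 2:
  f(1.895506) = -0.000010
  f'(1.895506) = -0.819034
  x_2 = 1.895506 - (-0.000010)/(-0.819034) = 1.895494
Iteration 3:
  f(1.895494) = 0.000000
  f'(1.895494) = -0.819023
  x_3 = 1.895494 - 0.000000/(-0.819023) = 1.895494
Iteration 4:
  f(1.895494) = 0.000000
  f'(1.895494) = -0.819023
  x_4 = 1.895494 - 0.000000/(-0.819023) = 1.895494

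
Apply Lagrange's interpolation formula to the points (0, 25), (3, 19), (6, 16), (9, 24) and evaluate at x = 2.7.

Lagrange interpolation formula:
P(x) = Σ yᵢ × Lᵢ(x)
where Lᵢ(x) = Π_{j≠i} (x - xⱼ)/(xᵢ - xⱼ)

L_0(2.7) = (2.7 - 3)/(0 - 3) × (2.7 - 6)/(0 - 6) × (2.7 - 9)/(0 - 9) = 0.038500
L_1(2.7) = (2.7 - 0)/(3 - 0) × (2.7 - 6)/(3 - 6) × (2.7 - 9)/(3 - 9) = 1.039500
L_2(2.7) = (2.7 - 0)/(6 - 0) × (2.7 - 3)/(6 - 3) × (2.7 - 9)/(6 - 9) = -0.094500
L_3(2.7) = (2.7 - 0)/(9 - 0) × (2.7 - 3)/(9 - 3) × (2.7 - 6)/(9 - 6) = 0.016500

P(2.7) = 25×L_0(2.7) + 19×L_1(2.7) + 16×L_2(2.7) + 24×L_3(2.7)
P(2.7) = 19.597000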